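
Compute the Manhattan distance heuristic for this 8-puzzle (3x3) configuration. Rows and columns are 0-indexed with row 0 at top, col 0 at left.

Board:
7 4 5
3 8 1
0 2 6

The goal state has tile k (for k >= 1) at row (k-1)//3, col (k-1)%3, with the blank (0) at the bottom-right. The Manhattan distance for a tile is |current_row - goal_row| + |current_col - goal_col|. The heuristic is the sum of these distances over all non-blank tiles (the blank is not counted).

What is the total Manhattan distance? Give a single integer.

Tile 7: (0,0)->(2,0) = 2
Tile 4: (0,1)->(1,0) = 2
Tile 5: (0,2)->(1,1) = 2
Tile 3: (1,0)->(0,2) = 3
Tile 8: (1,1)->(2,1) = 1
Tile 1: (1,2)->(0,0) = 3
Tile 2: (2,1)->(0,1) = 2
Tile 6: (2,2)->(1,2) = 1
Sum: 2 + 2 + 2 + 3 + 1 + 3 + 2 + 1 = 16

Answer: 16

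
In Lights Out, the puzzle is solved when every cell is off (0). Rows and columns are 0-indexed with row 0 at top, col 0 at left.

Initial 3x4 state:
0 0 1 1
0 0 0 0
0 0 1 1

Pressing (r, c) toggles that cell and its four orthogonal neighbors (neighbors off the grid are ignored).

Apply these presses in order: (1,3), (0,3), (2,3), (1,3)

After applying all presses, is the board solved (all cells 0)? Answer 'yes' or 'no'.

After press 1 at (1,3):
0 0 1 0
0 0 1 1
0 0 1 0

After press 2 at (0,3):
0 0 0 1
0 0 1 0
0 0 1 0

After press 3 at (2,3):
0 0 0 1
0 0 1 1
0 0 0 1

After press 4 at (1,3):
0 0 0 0
0 0 0 0
0 0 0 0

Lights still on: 0

Answer: yes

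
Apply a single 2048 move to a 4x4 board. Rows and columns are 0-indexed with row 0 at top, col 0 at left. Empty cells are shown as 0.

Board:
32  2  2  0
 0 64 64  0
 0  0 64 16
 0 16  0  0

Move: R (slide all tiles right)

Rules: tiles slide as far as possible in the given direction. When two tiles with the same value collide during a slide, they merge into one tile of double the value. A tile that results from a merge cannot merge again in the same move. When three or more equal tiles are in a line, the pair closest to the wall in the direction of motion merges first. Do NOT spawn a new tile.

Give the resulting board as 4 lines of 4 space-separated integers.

Answer:   0   0  32   4
  0   0   0 128
  0   0  64  16
  0   0   0  16

Derivation:
Slide right:
row 0: [32, 2, 2, 0] -> [0, 0, 32, 4]
row 1: [0, 64, 64, 0] -> [0, 0, 0, 128]
row 2: [0, 0, 64, 16] -> [0, 0, 64, 16]
row 3: [0, 16, 0, 0] -> [0, 0, 0, 16]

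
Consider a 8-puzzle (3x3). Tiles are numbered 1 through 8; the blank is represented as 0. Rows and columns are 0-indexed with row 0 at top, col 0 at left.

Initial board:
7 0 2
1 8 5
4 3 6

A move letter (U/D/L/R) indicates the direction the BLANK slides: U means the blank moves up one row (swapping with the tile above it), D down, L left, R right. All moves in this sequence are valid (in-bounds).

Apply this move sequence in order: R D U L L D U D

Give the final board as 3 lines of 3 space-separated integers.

After move 1 (R):
7 2 0
1 8 5
4 3 6

After move 2 (D):
7 2 5
1 8 0
4 3 6

After move 3 (U):
7 2 0
1 8 5
4 3 6

After move 4 (L):
7 0 2
1 8 5
4 3 6

After move 5 (L):
0 7 2
1 8 5
4 3 6

After move 6 (D):
1 7 2
0 8 5
4 3 6

After move 7 (U):
0 7 2
1 8 5
4 3 6

After move 8 (D):
1 7 2
0 8 5
4 3 6

Answer: 1 7 2
0 8 5
4 3 6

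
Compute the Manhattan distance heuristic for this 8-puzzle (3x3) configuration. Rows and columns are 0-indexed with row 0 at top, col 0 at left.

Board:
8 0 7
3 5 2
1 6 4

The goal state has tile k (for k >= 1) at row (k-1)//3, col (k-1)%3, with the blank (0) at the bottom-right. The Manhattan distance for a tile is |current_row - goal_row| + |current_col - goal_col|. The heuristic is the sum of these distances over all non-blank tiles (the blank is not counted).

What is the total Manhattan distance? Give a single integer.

Answer: 19

Derivation:
Tile 8: (0,0)->(2,1) = 3
Tile 7: (0,2)->(2,0) = 4
Tile 3: (1,0)->(0,2) = 3
Tile 5: (1,1)->(1,1) = 0
Tile 2: (1,2)->(0,1) = 2
Tile 1: (2,0)->(0,0) = 2
Tile 6: (2,1)->(1,2) = 2
Tile 4: (2,2)->(1,0) = 3
Sum: 3 + 4 + 3 + 0 + 2 + 2 + 2 + 3 = 19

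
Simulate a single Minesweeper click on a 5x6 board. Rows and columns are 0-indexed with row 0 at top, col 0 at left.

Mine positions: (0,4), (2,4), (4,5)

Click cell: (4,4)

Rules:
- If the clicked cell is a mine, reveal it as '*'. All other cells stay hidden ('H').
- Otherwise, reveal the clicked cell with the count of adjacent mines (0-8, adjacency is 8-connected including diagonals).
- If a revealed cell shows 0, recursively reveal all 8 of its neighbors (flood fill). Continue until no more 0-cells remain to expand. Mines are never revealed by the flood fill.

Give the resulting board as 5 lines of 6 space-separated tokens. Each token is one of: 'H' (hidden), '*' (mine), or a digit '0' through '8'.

H H H H H H
H H H H H H
H H H H H H
H H H H H H
H H H H 1 H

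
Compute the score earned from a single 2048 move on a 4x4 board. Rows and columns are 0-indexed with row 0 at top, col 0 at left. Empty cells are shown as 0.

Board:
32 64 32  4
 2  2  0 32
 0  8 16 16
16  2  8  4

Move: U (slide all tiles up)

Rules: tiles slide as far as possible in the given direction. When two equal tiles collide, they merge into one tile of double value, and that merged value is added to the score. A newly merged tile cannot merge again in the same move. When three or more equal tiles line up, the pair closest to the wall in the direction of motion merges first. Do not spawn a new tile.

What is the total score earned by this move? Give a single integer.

Slide up:
col 0: [32, 2, 0, 16] -> [32, 2, 16, 0]  score +0 (running 0)
col 1: [64, 2, 8, 2] -> [64, 2, 8, 2]  score +0 (running 0)
col 2: [32, 0, 16, 8] -> [32, 16, 8, 0]  score +0 (running 0)
col 3: [4, 32, 16, 4] -> [4, 32, 16, 4]  score +0 (running 0)
Board after move:
32 64 32  4
 2  2 16 32
16  8  8 16
 0  2  0  4

Answer: 0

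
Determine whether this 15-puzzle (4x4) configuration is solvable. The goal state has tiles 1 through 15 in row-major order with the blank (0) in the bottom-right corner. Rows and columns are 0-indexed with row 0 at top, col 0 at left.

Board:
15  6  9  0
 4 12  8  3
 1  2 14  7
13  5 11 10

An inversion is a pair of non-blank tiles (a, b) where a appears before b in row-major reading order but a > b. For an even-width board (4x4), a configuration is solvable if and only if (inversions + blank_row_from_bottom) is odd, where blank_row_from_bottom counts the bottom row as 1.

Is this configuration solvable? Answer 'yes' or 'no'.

Answer: no

Derivation:
Inversions: 54
Blank is in row 0 (0-indexed from top), which is row 4 counting from the bottom (bottom = 1).
54 + 4 = 58, which is even, so the puzzle is not solvable.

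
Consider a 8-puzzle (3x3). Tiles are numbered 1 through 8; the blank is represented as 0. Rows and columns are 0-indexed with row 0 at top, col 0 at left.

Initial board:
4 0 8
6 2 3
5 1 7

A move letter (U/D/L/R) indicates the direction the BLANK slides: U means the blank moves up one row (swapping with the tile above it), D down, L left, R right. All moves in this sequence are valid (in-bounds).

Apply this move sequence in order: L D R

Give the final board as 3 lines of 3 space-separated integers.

After move 1 (L):
0 4 8
6 2 3
5 1 7

After move 2 (D):
6 4 8
0 2 3
5 1 7

After move 3 (R):
6 4 8
2 0 3
5 1 7

Answer: 6 4 8
2 0 3
5 1 7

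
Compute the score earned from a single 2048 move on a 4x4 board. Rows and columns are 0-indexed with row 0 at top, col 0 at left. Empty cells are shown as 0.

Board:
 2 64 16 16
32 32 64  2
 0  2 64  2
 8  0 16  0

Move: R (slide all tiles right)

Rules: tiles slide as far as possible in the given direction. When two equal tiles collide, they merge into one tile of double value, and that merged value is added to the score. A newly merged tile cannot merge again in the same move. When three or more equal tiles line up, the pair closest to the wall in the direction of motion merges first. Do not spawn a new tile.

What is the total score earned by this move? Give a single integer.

Answer: 96

Derivation:
Slide right:
row 0: [2, 64, 16, 16] -> [0, 2, 64, 32]  score +32 (running 32)
row 1: [32, 32, 64, 2] -> [0, 64, 64, 2]  score +64 (running 96)
row 2: [0, 2, 64, 2] -> [0, 2, 64, 2]  score +0 (running 96)
row 3: [8, 0, 16, 0] -> [0, 0, 8, 16]  score +0 (running 96)
Board after move:
 0  2 64 32
 0 64 64  2
 0  2 64  2
 0  0  8 16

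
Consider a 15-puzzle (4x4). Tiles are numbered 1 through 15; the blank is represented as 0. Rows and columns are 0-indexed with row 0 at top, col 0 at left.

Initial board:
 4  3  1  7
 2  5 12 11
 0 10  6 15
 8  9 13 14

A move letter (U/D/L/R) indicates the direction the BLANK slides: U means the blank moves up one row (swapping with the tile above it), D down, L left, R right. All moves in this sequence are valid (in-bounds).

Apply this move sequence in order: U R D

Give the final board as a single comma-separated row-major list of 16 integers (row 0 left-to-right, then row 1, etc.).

After move 1 (U):
 4  3  1  7
 0  5 12 11
 2 10  6 15
 8  9 13 14

After move 2 (R):
 4  3  1  7
 5  0 12 11
 2 10  6 15
 8  9 13 14

After move 3 (D):
 4  3  1  7
 5 10 12 11
 2  0  6 15
 8  9 13 14

Answer: 4, 3, 1, 7, 5, 10, 12, 11, 2, 0, 6, 15, 8, 9, 13, 14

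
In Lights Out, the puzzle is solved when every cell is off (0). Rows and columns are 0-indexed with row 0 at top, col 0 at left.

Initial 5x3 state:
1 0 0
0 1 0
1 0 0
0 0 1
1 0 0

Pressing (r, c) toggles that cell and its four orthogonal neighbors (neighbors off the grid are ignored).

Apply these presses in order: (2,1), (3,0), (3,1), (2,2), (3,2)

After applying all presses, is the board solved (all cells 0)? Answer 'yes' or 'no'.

After press 1 at (2,1):
1 0 0
0 0 0
0 1 1
0 1 1
1 0 0

After press 2 at (3,0):
1 0 0
0 0 0
1 1 1
1 0 1
0 0 0

After press 3 at (3,1):
1 0 0
0 0 0
1 0 1
0 1 0
0 1 0

After press 4 at (2,2):
1 0 0
0 0 1
1 1 0
0 1 1
0 1 0

After press 5 at (3,2):
1 0 0
0 0 1
1 1 1
0 0 0
0 1 1

Lights still on: 7

Answer: no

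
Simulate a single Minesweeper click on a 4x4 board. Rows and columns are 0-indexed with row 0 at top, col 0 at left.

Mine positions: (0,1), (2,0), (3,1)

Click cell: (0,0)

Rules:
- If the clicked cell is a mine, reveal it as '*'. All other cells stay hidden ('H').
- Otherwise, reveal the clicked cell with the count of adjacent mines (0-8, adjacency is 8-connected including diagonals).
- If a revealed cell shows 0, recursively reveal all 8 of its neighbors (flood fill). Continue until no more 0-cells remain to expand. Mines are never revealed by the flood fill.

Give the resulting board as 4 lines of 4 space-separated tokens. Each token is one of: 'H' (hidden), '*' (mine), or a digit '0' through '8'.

1 H H H
H H H H
H H H H
H H H H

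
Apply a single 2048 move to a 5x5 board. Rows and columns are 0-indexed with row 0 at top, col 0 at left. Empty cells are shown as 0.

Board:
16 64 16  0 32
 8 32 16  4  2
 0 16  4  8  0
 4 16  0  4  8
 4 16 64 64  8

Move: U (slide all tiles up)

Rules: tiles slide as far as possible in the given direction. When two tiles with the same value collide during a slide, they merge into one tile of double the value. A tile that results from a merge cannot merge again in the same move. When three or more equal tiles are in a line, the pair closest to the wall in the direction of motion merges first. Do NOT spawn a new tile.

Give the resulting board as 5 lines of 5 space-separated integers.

Slide up:
col 0: [16, 8, 0, 4, 4] -> [16, 8, 8, 0, 0]
col 1: [64, 32, 16, 16, 16] -> [64, 32, 32, 16, 0]
col 2: [16, 16, 4, 0, 64] -> [32, 4, 64, 0, 0]
col 3: [0, 4, 8, 4, 64] -> [4, 8, 4, 64, 0]
col 4: [32, 2, 0, 8, 8] -> [32, 2, 16, 0, 0]

Answer: 16 64 32  4 32
 8 32  4  8  2
 8 32 64  4 16
 0 16  0 64  0
 0  0  0  0  0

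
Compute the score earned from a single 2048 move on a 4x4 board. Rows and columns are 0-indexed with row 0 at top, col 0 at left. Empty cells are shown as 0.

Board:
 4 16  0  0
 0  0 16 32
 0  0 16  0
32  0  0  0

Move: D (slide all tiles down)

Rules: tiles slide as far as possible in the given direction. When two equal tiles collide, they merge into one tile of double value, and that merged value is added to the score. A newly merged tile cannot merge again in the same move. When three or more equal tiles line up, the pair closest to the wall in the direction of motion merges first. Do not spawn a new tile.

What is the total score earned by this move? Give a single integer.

Answer: 32

Derivation:
Slide down:
col 0: [4, 0, 0, 32] -> [0, 0, 4, 32]  score +0 (running 0)
col 1: [16, 0, 0, 0] -> [0, 0, 0, 16]  score +0 (running 0)
col 2: [0, 16, 16, 0] -> [0, 0, 0, 32]  score +32 (running 32)
col 3: [0, 32, 0, 0] -> [0, 0, 0, 32]  score +0 (running 32)
Board after move:
 0  0  0  0
 0  0  0  0
 4  0  0  0
32 16 32 32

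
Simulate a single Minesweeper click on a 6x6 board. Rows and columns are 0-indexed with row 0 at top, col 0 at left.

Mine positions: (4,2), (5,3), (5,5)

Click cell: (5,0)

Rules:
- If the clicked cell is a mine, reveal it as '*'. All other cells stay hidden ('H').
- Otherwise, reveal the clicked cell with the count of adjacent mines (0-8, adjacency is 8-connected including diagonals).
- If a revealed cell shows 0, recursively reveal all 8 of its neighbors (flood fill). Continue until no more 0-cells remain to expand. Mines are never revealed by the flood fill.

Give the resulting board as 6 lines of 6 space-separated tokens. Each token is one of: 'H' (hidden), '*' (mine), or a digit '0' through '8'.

0 0 0 0 0 0
0 0 0 0 0 0
0 0 0 0 0 0
0 1 1 1 0 0
0 1 H 2 2 1
0 1 H H H H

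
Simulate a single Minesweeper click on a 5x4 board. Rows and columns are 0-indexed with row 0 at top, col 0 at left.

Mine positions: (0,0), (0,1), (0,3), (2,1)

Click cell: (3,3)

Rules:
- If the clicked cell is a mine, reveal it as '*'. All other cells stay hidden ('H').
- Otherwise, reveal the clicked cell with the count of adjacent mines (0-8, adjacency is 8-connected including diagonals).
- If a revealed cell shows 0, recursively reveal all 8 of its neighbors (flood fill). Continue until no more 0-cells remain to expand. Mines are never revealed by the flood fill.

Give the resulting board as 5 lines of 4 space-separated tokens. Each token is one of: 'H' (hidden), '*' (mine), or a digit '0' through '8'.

H H H H
H H 3 1
H H 1 0
1 1 1 0
0 0 0 0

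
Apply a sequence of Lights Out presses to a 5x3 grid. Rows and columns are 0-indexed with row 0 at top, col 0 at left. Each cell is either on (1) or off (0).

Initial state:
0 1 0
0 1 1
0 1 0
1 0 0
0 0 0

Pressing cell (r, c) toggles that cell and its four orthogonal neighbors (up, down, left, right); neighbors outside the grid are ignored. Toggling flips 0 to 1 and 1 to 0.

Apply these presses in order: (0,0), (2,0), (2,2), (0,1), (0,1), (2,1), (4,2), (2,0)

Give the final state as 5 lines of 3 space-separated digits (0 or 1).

Answer: 1 0 0
1 0 0
1 1 0
1 1 0
0 1 1

Derivation:
After press 1 at (0,0):
1 0 0
1 1 1
0 1 0
1 0 0
0 0 0

After press 2 at (2,0):
1 0 0
0 1 1
1 0 0
0 0 0
0 0 0

After press 3 at (2,2):
1 0 0
0 1 0
1 1 1
0 0 1
0 0 0

After press 4 at (0,1):
0 1 1
0 0 0
1 1 1
0 0 1
0 0 0

After press 5 at (0,1):
1 0 0
0 1 0
1 1 1
0 0 1
0 0 0

After press 6 at (2,1):
1 0 0
0 0 0
0 0 0
0 1 1
0 0 0

After press 7 at (4,2):
1 0 0
0 0 0
0 0 0
0 1 0
0 1 1

After press 8 at (2,0):
1 0 0
1 0 0
1 1 0
1 1 0
0 1 1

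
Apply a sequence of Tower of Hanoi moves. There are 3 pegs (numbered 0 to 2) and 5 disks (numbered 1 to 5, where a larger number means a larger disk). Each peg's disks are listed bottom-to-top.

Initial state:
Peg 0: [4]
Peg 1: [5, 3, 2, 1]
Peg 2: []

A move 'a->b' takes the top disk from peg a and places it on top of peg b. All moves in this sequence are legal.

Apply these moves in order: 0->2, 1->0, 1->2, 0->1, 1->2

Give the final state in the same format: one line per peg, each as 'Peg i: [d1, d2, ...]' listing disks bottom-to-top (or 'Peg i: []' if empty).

Answer: Peg 0: []
Peg 1: [5, 3]
Peg 2: [4, 2, 1]

Derivation:
After move 1 (0->2):
Peg 0: []
Peg 1: [5, 3, 2, 1]
Peg 2: [4]

After move 2 (1->0):
Peg 0: [1]
Peg 1: [5, 3, 2]
Peg 2: [4]

After move 3 (1->2):
Peg 0: [1]
Peg 1: [5, 3]
Peg 2: [4, 2]

After move 4 (0->1):
Peg 0: []
Peg 1: [5, 3, 1]
Peg 2: [4, 2]

After move 5 (1->2):
Peg 0: []
Peg 1: [5, 3]
Peg 2: [4, 2, 1]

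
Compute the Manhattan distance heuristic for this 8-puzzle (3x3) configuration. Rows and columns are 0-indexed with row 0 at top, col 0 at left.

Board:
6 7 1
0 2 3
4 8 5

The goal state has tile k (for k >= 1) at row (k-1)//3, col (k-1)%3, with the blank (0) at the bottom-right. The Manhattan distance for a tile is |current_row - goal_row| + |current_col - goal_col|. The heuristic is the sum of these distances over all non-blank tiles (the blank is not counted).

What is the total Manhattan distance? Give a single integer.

Answer: 13

Derivation:
Tile 6: at (0,0), goal (1,2), distance |0-1|+|0-2| = 3
Tile 7: at (0,1), goal (2,0), distance |0-2|+|1-0| = 3
Tile 1: at (0,2), goal (0,0), distance |0-0|+|2-0| = 2
Tile 2: at (1,1), goal (0,1), distance |1-0|+|1-1| = 1
Tile 3: at (1,2), goal (0,2), distance |1-0|+|2-2| = 1
Tile 4: at (2,0), goal (1,0), distance |2-1|+|0-0| = 1
Tile 8: at (2,1), goal (2,1), distance |2-2|+|1-1| = 0
Tile 5: at (2,2), goal (1,1), distance |2-1|+|2-1| = 2
Sum: 3 + 3 + 2 + 1 + 1 + 1 + 0 + 2 = 13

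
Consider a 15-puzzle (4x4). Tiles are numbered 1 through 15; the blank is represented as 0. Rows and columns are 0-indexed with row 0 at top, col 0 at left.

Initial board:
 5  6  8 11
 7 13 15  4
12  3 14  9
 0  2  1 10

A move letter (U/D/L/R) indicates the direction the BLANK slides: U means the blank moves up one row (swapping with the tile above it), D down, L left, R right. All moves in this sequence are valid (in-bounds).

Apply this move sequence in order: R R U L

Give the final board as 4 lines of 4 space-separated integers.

After move 1 (R):
 5  6  8 11
 7 13 15  4
12  3 14  9
 2  0  1 10

After move 2 (R):
 5  6  8 11
 7 13 15  4
12  3 14  9
 2  1  0 10

After move 3 (U):
 5  6  8 11
 7 13 15  4
12  3  0  9
 2  1 14 10

After move 4 (L):
 5  6  8 11
 7 13 15  4
12  0  3  9
 2  1 14 10

Answer:  5  6  8 11
 7 13 15  4
12  0  3  9
 2  1 14 10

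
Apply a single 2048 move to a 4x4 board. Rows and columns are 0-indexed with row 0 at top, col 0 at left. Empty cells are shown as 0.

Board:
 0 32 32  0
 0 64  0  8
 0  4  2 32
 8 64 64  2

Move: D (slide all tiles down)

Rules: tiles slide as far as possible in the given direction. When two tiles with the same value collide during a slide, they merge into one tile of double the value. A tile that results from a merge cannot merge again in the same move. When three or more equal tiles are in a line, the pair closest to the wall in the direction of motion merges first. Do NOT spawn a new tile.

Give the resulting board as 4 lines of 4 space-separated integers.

Answer:  0 32  0  0
 0 64 32  8
 0  4  2 32
 8 64 64  2

Derivation:
Slide down:
col 0: [0, 0, 0, 8] -> [0, 0, 0, 8]
col 1: [32, 64, 4, 64] -> [32, 64, 4, 64]
col 2: [32, 0, 2, 64] -> [0, 32, 2, 64]
col 3: [0, 8, 32, 2] -> [0, 8, 32, 2]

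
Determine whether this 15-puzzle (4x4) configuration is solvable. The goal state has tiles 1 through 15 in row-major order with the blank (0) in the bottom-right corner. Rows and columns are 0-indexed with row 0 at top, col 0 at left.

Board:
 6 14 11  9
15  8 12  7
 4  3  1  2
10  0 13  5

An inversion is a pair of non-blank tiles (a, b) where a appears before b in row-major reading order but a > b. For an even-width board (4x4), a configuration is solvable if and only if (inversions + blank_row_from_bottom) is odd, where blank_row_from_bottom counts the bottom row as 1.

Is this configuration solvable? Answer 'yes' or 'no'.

Answer: yes

Derivation:
Inversions: 68
Blank is in row 3 (0-indexed from top), which is row 1 counting from the bottom (bottom = 1).
68 + 1 = 69, which is odd, so the puzzle is solvable.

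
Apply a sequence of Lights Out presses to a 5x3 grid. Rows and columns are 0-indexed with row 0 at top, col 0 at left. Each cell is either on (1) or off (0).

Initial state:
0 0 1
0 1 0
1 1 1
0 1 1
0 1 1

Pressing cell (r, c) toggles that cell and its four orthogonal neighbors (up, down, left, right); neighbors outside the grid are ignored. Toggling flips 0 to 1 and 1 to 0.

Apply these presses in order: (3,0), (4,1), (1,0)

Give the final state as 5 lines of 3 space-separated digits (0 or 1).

After press 1 at (3,0):
0 0 1
0 1 0
0 1 1
1 0 1
1 1 1

After press 2 at (4,1):
0 0 1
0 1 0
0 1 1
1 1 1
0 0 0

After press 3 at (1,0):
1 0 1
1 0 0
1 1 1
1 1 1
0 0 0

Answer: 1 0 1
1 0 0
1 1 1
1 1 1
0 0 0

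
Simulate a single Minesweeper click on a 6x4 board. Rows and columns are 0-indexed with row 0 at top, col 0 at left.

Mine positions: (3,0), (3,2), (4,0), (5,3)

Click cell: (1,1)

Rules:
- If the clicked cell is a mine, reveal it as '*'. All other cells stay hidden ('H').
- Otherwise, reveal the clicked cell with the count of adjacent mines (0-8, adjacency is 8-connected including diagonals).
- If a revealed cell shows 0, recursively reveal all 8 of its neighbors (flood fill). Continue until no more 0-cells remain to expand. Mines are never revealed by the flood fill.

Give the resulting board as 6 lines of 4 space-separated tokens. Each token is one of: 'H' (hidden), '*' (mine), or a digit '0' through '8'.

0 0 0 0
0 0 0 0
1 2 1 1
H H H H
H H H H
H H H H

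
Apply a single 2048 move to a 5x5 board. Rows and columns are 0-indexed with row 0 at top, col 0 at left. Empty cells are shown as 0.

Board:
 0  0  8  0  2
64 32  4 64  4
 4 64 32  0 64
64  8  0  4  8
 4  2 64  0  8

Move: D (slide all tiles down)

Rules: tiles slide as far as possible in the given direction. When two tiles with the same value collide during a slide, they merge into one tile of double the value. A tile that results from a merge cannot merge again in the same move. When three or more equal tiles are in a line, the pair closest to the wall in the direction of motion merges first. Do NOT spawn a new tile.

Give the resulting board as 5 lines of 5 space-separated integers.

Slide down:
col 0: [0, 64, 4, 64, 4] -> [0, 64, 4, 64, 4]
col 1: [0, 32, 64, 8, 2] -> [0, 32, 64, 8, 2]
col 2: [8, 4, 32, 0, 64] -> [0, 8, 4, 32, 64]
col 3: [0, 64, 0, 4, 0] -> [0, 0, 0, 64, 4]
col 4: [2, 4, 64, 8, 8] -> [0, 2, 4, 64, 16]

Answer:  0  0  0  0  0
64 32  8  0  2
 4 64  4  0  4
64  8 32 64 64
 4  2 64  4 16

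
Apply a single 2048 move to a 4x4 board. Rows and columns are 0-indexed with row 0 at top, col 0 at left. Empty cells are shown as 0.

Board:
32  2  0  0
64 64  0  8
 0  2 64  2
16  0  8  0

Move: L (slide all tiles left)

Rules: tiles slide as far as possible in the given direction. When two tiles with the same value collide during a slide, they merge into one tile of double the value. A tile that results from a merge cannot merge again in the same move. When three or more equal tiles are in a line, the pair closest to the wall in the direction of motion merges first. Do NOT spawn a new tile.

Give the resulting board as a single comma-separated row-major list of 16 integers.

Slide left:
row 0: [32, 2, 0, 0] -> [32, 2, 0, 0]
row 1: [64, 64, 0, 8] -> [128, 8, 0, 0]
row 2: [0, 2, 64, 2] -> [2, 64, 2, 0]
row 3: [16, 0, 8, 0] -> [16, 8, 0, 0]

Answer: 32, 2, 0, 0, 128, 8, 0, 0, 2, 64, 2, 0, 16, 8, 0, 0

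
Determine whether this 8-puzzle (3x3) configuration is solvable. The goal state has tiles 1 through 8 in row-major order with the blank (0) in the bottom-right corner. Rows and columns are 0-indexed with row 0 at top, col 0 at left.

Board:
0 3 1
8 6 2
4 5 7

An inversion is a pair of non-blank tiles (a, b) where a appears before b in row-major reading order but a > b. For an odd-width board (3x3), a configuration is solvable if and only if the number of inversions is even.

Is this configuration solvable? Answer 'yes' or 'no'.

Answer: yes

Derivation:
Inversions (pairs i<j in row-major order where tile[i] > tile[j] > 0): 10
10 is even, so the puzzle is solvable.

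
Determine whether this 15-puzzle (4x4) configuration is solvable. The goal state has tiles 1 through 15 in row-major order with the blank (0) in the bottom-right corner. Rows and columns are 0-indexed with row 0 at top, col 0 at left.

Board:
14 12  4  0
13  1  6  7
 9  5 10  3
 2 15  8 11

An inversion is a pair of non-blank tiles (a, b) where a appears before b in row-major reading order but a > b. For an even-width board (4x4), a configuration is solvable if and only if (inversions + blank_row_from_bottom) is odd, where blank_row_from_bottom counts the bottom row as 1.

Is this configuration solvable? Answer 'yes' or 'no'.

Answer: yes

Derivation:
Inversions: 55
Blank is in row 0 (0-indexed from top), which is row 4 counting from the bottom (bottom = 1).
55 + 4 = 59, which is odd, so the puzzle is solvable.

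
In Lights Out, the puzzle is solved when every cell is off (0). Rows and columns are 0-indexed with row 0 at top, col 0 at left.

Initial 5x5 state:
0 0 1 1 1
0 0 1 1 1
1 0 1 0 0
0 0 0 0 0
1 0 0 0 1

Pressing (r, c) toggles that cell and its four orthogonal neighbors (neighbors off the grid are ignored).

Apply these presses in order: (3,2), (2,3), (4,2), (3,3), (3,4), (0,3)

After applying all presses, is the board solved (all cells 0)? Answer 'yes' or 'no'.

After press 1 at (3,2):
0 0 1 1 1
0 0 1 1 1
1 0 0 0 0
0 1 1 1 0
1 0 1 0 1

After press 2 at (2,3):
0 0 1 1 1
0 0 1 0 1
1 0 1 1 1
0 1 1 0 0
1 0 1 0 1

After press 3 at (4,2):
0 0 1 1 1
0 0 1 0 1
1 0 1 1 1
0 1 0 0 0
1 1 0 1 1

After press 4 at (3,3):
0 0 1 1 1
0 0 1 0 1
1 0 1 0 1
0 1 1 1 1
1 1 0 0 1

After press 5 at (3,4):
0 0 1 1 1
0 0 1 0 1
1 0 1 0 0
0 1 1 0 0
1 1 0 0 0

After press 6 at (0,3):
0 0 0 0 0
0 0 1 1 1
1 0 1 0 0
0 1 1 0 0
1 1 0 0 0

Lights still on: 9

Answer: no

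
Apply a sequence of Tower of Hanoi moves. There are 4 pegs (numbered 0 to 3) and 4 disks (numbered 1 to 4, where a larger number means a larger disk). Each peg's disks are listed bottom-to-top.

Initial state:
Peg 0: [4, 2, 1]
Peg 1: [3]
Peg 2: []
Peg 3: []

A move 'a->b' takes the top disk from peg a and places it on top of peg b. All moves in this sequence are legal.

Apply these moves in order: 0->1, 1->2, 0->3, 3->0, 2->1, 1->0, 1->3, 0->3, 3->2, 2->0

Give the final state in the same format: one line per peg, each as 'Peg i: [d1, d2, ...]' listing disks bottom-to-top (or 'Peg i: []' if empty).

After move 1 (0->1):
Peg 0: [4, 2]
Peg 1: [3, 1]
Peg 2: []
Peg 3: []

After move 2 (1->2):
Peg 0: [4, 2]
Peg 1: [3]
Peg 2: [1]
Peg 3: []

After move 3 (0->3):
Peg 0: [4]
Peg 1: [3]
Peg 2: [1]
Peg 3: [2]

After move 4 (3->0):
Peg 0: [4, 2]
Peg 1: [3]
Peg 2: [1]
Peg 3: []

After move 5 (2->1):
Peg 0: [4, 2]
Peg 1: [3, 1]
Peg 2: []
Peg 3: []

After move 6 (1->0):
Peg 0: [4, 2, 1]
Peg 1: [3]
Peg 2: []
Peg 3: []

After move 7 (1->3):
Peg 0: [4, 2, 1]
Peg 1: []
Peg 2: []
Peg 3: [3]

After move 8 (0->3):
Peg 0: [4, 2]
Peg 1: []
Peg 2: []
Peg 3: [3, 1]

After move 9 (3->2):
Peg 0: [4, 2]
Peg 1: []
Peg 2: [1]
Peg 3: [3]

After move 10 (2->0):
Peg 0: [4, 2, 1]
Peg 1: []
Peg 2: []
Peg 3: [3]

Answer: Peg 0: [4, 2, 1]
Peg 1: []
Peg 2: []
Peg 3: [3]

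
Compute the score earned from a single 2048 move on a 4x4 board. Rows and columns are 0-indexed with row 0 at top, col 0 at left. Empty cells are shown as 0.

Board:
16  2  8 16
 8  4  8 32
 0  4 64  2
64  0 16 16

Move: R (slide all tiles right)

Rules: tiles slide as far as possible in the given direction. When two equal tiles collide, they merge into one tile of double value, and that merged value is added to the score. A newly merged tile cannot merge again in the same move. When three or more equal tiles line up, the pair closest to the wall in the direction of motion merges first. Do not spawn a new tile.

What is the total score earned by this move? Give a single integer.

Slide right:
row 0: [16, 2, 8, 16] -> [16, 2, 8, 16]  score +0 (running 0)
row 1: [8, 4, 8, 32] -> [8, 4, 8, 32]  score +0 (running 0)
row 2: [0, 4, 64, 2] -> [0, 4, 64, 2]  score +0 (running 0)
row 3: [64, 0, 16, 16] -> [0, 0, 64, 32]  score +32 (running 32)
Board after move:
16  2  8 16
 8  4  8 32
 0  4 64  2
 0  0 64 32

Answer: 32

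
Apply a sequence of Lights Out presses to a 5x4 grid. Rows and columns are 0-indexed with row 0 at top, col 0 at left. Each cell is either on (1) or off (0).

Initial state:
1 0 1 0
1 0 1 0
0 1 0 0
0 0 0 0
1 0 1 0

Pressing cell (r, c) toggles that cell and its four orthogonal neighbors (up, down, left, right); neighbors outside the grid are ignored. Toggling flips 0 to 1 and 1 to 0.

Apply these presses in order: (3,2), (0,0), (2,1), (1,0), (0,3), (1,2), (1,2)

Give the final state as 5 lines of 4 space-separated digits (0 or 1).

After press 1 at (3,2):
1 0 1 0
1 0 1 0
0 1 1 0
0 1 1 1
1 0 0 0

After press 2 at (0,0):
0 1 1 0
0 0 1 0
0 1 1 0
0 1 1 1
1 0 0 0

After press 3 at (2,1):
0 1 1 0
0 1 1 0
1 0 0 0
0 0 1 1
1 0 0 0

After press 4 at (1,0):
1 1 1 0
1 0 1 0
0 0 0 0
0 0 1 1
1 0 0 0

After press 5 at (0,3):
1 1 0 1
1 0 1 1
0 0 0 0
0 0 1 1
1 0 0 0

After press 6 at (1,2):
1 1 1 1
1 1 0 0
0 0 1 0
0 0 1 1
1 0 0 0

After press 7 at (1,2):
1 1 0 1
1 0 1 1
0 0 0 0
0 0 1 1
1 0 0 0

Answer: 1 1 0 1
1 0 1 1
0 0 0 0
0 0 1 1
1 0 0 0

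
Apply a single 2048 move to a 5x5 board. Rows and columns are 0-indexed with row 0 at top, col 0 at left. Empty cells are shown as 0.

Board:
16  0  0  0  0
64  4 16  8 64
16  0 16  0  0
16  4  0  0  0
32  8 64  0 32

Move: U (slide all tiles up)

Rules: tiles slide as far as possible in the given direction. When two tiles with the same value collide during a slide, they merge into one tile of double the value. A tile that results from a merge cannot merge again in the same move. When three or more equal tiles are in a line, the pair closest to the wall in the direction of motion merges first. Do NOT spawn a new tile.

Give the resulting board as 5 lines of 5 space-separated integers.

Slide up:
col 0: [16, 64, 16, 16, 32] -> [16, 64, 32, 32, 0]
col 1: [0, 4, 0, 4, 8] -> [8, 8, 0, 0, 0]
col 2: [0, 16, 16, 0, 64] -> [32, 64, 0, 0, 0]
col 3: [0, 8, 0, 0, 0] -> [8, 0, 0, 0, 0]
col 4: [0, 64, 0, 0, 32] -> [64, 32, 0, 0, 0]

Answer: 16  8 32  8 64
64  8 64  0 32
32  0  0  0  0
32  0  0  0  0
 0  0  0  0  0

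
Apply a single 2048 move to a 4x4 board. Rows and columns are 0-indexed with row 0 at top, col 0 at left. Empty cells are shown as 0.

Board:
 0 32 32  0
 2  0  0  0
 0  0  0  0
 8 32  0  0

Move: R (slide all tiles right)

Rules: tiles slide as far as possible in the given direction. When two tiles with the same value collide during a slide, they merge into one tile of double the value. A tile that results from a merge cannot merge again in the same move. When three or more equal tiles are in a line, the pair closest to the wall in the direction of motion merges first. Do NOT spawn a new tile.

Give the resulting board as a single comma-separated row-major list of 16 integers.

Answer: 0, 0, 0, 64, 0, 0, 0, 2, 0, 0, 0, 0, 0, 0, 8, 32

Derivation:
Slide right:
row 0: [0, 32, 32, 0] -> [0, 0, 0, 64]
row 1: [2, 0, 0, 0] -> [0, 0, 0, 2]
row 2: [0, 0, 0, 0] -> [0, 0, 0, 0]
row 3: [8, 32, 0, 0] -> [0, 0, 8, 32]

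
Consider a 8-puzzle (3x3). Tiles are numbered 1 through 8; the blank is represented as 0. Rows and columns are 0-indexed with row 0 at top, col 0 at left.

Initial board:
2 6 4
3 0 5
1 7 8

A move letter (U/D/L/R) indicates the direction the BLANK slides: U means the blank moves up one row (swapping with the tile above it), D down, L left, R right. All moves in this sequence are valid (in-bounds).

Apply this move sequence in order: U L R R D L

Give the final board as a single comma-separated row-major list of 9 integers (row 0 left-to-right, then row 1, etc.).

Answer: 2, 4, 5, 3, 0, 6, 1, 7, 8

Derivation:
After move 1 (U):
2 0 4
3 6 5
1 7 8

After move 2 (L):
0 2 4
3 6 5
1 7 8

After move 3 (R):
2 0 4
3 6 5
1 7 8

After move 4 (R):
2 4 0
3 6 5
1 7 8

After move 5 (D):
2 4 5
3 6 0
1 7 8

After move 6 (L):
2 4 5
3 0 6
1 7 8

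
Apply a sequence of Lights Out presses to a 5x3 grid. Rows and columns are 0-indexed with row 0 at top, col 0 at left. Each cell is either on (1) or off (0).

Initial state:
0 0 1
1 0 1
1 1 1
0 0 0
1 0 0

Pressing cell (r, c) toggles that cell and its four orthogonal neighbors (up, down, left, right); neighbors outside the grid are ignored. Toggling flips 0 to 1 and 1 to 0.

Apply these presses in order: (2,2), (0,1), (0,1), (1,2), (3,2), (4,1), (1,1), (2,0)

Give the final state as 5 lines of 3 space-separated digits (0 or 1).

Answer: 0 1 0
1 0 0
0 0 0
1 0 0
0 1 0

Derivation:
After press 1 at (2,2):
0 0 1
1 0 0
1 0 0
0 0 1
1 0 0

After press 2 at (0,1):
1 1 0
1 1 0
1 0 0
0 0 1
1 0 0

After press 3 at (0,1):
0 0 1
1 0 0
1 0 0
0 0 1
1 0 0

After press 4 at (1,2):
0 0 0
1 1 1
1 0 1
0 0 1
1 0 0

After press 5 at (3,2):
0 0 0
1 1 1
1 0 0
0 1 0
1 0 1

After press 6 at (4,1):
0 0 0
1 1 1
1 0 0
0 0 0
0 1 0

After press 7 at (1,1):
0 1 0
0 0 0
1 1 0
0 0 0
0 1 0

After press 8 at (2,0):
0 1 0
1 0 0
0 0 0
1 0 0
0 1 0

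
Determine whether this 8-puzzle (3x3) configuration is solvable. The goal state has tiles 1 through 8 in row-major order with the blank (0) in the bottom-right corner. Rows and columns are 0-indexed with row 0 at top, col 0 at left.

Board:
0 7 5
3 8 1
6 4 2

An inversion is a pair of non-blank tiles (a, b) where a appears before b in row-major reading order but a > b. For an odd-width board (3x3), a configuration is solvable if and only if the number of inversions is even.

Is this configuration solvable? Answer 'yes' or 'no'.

Answer: no

Derivation:
Inversions (pairs i<j in row-major order where tile[i] > tile[j] > 0): 19
19 is odd, so the puzzle is not solvable.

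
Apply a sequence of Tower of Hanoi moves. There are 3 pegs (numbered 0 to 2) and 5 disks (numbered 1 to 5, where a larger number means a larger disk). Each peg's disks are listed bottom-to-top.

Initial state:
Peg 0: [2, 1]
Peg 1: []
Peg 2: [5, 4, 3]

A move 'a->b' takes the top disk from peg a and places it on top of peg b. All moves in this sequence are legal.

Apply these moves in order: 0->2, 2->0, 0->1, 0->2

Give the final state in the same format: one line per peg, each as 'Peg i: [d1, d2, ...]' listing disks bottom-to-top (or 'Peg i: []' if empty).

Answer: Peg 0: []
Peg 1: [1]
Peg 2: [5, 4, 3, 2]

Derivation:
After move 1 (0->2):
Peg 0: [2]
Peg 1: []
Peg 2: [5, 4, 3, 1]

After move 2 (2->0):
Peg 0: [2, 1]
Peg 1: []
Peg 2: [5, 4, 3]

After move 3 (0->1):
Peg 0: [2]
Peg 1: [1]
Peg 2: [5, 4, 3]

After move 4 (0->2):
Peg 0: []
Peg 1: [1]
Peg 2: [5, 4, 3, 2]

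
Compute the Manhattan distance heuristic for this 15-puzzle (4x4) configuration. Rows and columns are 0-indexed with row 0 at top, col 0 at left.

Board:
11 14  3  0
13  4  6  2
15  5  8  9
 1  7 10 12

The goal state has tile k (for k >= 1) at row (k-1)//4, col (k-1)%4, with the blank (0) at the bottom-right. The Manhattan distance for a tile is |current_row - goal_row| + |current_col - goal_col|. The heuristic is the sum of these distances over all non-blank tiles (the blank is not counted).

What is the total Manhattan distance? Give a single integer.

Answer: 35

Derivation:
Tile 11: (0,0)->(2,2) = 4
Tile 14: (0,1)->(3,1) = 3
Tile 3: (0,2)->(0,2) = 0
Tile 13: (1,0)->(3,0) = 2
Tile 4: (1,1)->(0,3) = 3
Tile 6: (1,2)->(1,1) = 1
Tile 2: (1,3)->(0,1) = 3
Tile 15: (2,0)->(3,2) = 3
Tile 5: (2,1)->(1,0) = 2
Tile 8: (2,2)->(1,3) = 2
Tile 9: (2,3)->(2,0) = 3
Tile 1: (3,0)->(0,0) = 3
Tile 7: (3,1)->(1,2) = 3
Tile 10: (3,2)->(2,1) = 2
Tile 12: (3,3)->(2,3) = 1
Sum: 4 + 3 + 0 + 2 + 3 + 1 + 3 + 3 + 2 + 2 + 3 + 3 + 3 + 2 + 1 = 35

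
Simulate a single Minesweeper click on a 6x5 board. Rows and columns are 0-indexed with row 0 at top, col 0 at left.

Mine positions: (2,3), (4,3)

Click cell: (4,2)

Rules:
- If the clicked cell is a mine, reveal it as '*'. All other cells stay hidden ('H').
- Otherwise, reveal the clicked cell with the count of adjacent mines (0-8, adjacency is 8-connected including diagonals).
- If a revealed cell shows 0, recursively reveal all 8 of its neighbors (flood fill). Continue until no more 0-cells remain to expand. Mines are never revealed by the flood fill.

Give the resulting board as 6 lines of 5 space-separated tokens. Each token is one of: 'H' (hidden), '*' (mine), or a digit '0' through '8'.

H H H H H
H H H H H
H H H H H
H H H H H
H H 1 H H
H H H H H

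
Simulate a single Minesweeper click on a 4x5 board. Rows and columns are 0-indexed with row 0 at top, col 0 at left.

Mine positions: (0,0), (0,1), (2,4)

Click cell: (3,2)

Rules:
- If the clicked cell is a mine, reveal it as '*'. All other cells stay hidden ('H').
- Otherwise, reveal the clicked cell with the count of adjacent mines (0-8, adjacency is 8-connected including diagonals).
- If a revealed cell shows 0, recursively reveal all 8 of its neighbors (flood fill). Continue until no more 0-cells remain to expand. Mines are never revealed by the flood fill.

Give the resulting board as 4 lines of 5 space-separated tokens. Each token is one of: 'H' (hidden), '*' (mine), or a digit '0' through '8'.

H H H H H
2 2 1 1 H
0 0 0 1 H
0 0 0 1 H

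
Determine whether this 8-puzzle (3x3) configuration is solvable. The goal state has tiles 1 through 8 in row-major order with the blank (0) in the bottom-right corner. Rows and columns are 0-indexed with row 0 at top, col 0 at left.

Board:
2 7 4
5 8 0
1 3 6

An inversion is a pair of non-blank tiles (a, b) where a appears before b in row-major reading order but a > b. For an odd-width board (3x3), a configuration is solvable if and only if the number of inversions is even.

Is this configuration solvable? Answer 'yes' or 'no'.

Inversions (pairs i<j in row-major order where tile[i] > tile[j] > 0): 13
13 is odd, so the puzzle is not solvable.

Answer: no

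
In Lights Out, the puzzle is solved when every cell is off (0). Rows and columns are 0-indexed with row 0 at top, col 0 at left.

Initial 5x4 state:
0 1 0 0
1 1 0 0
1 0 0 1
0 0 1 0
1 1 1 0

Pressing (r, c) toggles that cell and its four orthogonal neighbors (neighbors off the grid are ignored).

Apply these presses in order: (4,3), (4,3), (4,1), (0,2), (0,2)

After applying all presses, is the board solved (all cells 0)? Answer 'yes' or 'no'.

After press 1 at (4,3):
0 1 0 0
1 1 0 0
1 0 0 1
0 0 1 1
1 1 0 1

After press 2 at (4,3):
0 1 0 0
1 1 0 0
1 0 0 1
0 0 1 0
1 1 1 0

After press 3 at (4,1):
0 1 0 0
1 1 0 0
1 0 0 1
0 1 1 0
0 0 0 0

After press 4 at (0,2):
0 0 1 1
1 1 1 0
1 0 0 1
0 1 1 0
0 0 0 0

After press 5 at (0,2):
0 1 0 0
1 1 0 0
1 0 0 1
0 1 1 0
0 0 0 0

Lights still on: 7

Answer: no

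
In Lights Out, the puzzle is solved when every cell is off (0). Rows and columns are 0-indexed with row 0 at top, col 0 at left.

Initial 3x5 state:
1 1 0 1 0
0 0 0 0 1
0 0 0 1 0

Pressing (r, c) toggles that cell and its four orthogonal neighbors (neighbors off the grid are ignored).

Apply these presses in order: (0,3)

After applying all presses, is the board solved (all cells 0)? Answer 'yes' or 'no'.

After press 1 at (0,3):
1 1 1 0 1
0 0 0 1 1
0 0 0 1 0

Lights still on: 7

Answer: no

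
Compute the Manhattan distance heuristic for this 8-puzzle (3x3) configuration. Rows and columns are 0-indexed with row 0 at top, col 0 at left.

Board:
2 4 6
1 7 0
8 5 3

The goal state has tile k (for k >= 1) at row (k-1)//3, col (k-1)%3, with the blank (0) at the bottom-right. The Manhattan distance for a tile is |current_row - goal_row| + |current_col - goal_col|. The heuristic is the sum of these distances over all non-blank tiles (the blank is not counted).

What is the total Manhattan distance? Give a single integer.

Answer: 11

Derivation:
Tile 2: (0,0)->(0,1) = 1
Tile 4: (0,1)->(1,0) = 2
Tile 6: (0,2)->(1,2) = 1
Tile 1: (1,0)->(0,0) = 1
Tile 7: (1,1)->(2,0) = 2
Tile 8: (2,0)->(2,1) = 1
Tile 5: (2,1)->(1,1) = 1
Tile 3: (2,2)->(0,2) = 2
Sum: 1 + 2 + 1 + 1 + 2 + 1 + 1 + 2 = 11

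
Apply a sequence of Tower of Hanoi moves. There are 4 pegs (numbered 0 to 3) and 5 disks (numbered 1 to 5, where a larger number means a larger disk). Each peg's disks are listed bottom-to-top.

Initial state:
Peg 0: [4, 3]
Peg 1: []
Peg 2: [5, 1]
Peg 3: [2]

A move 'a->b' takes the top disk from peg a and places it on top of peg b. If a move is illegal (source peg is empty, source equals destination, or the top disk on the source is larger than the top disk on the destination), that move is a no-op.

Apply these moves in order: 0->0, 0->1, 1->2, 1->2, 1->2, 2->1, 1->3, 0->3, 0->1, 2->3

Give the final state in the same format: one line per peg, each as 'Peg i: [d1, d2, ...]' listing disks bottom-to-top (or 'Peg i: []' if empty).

Answer: Peg 0: [4]
Peg 1: [3]
Peg 2: [5]
Peg 3: [2, 1]

Derivation:
After move 1 (0->0):
Peg 0: [4, 3]
Peg 1: []
Peg 2: [5, 1]
Peg 3: [2]

After move 2 (0->1):
Peg 0: [4]
Peg 1: [3]
Peg 2: [5, 1]
Peg 3: [2]

After move 3 (1->2):
Peg 0: [4]
Peg 1: [3]
Peg 2: [5, 1]
Peg 3: [2]

After move 4 (1->2):
Peg 0: [4]
Peg 1: [3]
Peg 2: [5, 1]
Peg 3: [2]

After move 5 (1->2):
Peg 0: [4]
Peg 1: [3]
Peg 2: [5, 1]
Peg 3: [2]

After move 6 (2->1):
Peg 0: [4]
Peg 1: [3, 1]
Peg 2: [5]
Peg 3: [2]

After move 7 (1->3):
Peg 0: [4]
Peg 1: [3]
Peg 2: [5]
Peg 3: [2, 1]

After move 8 (0->3):
Peg 0: [4]
Peg 1: [3]
Peg 2: [5]
Peg 3: [2, 1]

After move 9 (0->1):
Peg 0: [4]
Peg 1: [3]
Peg 2: [5]
Peg 3: [2, 1]

After move 10 (2->3):
Peg 0: [4]
Peg 1: [3]
Peg 2: [5]
Peg 3: [2, 1]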